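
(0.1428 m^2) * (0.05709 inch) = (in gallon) 0.0547. Check: 0.1428 m^2 is already in m^2. 1 inch = 0.0254 m, so 0.05709 inch = 0.05709 * 0.0254 = 0.001450086 m. Combine: 0.1428 m^2 * 0.001450086 m = 0.00020707228 m^3. 1 gallon = 0.0037854118 m^3, so 0.00020707228 m^3 = 0.00020707228 / 0.0037854118 = 0.054702709 gallon ≈ 0.0547 gallon (4 s.f.).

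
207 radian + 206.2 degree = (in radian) 207 radian = 207 rad. 1 degree = 0.017453293 rad, so 206.2 degree = 206.2 * 0.017453293 = 3.5988689 rad. Sum: 207 + 3.5988689 = 210.59887 rad. 210.59887 rad = 210.59887 radian ≈ 210.6 radian (4 s.f.). Final answer: 210.6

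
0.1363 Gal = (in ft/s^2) 0.004472. Check: 1 Gal = 0.01 m/s^2, so 0.1363 Gal = 0.1363 * 0.01 = 0.001363 m/s^2. 1 ft/s^2 = 0.3048 m/s^2, so 0.001363 m/s^2 = 0.001363 / 0.3048 = 0.0044717848 ft/s^2 ≈ 0.004472 ft/s^2 (4 s.f.).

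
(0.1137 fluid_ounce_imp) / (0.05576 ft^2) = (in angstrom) 1 fluid_ounce_imp = 2.8413063e-05 m^3, so 0.1137 fluid_ounce_imp = 0.1137 * 2.8413063e-05 = 3.2305652e-06 m^3. 1 ft^2 = 0.09290304 m^2, so 0.05576 ft^2 = 0.05576 * 0.09290304 = 0.0051802735 m^2. Combine: 3.2305652e-06 m^3 / 0.0051802735 m^2 = 0.00062362831 m. 1 angstrom = 1e-10 m, so 0.00062362831 m = 0.00062362831 / 1e-10 = 6236283.1 angstrom ≈ 6.236e+06 angstrom (4 s.f.). Final answer: 6.236e+06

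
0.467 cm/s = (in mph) 1 cm/s = 0.01 m/s, so 0.467 cm/s = 0.467 * 0.01 = 0.00467 m/s. 1 mph = 0.44704 m/s, so 0.00467 m/s = 0.00467 / 0.44704 = 0.010446492 mph ≈ 0.01045 mph (4 s.f.). Final answer: 0.01045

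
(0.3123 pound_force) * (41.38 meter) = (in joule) 57.48. Check: 1 pound_force = 4.4482216 N, so 0.3123 pound_force = 0.3123 * 4.4482216 = 1.3891796 N. 41.38 meter = 41.38 m. Combine: 1.3891796 N * 41.38 m = 57.484252 J. 57.484252 J = 57.484252 joule ≈ 57.48 joule (4 s.f.).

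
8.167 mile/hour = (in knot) 7.097. Check: 1 mile/hour = 0.44704 m/s, so 8.167 mile/hour = 8.167 * 0.44704 = 3.6509757 m/s. 1 knot = 0.51444444 m/s, so 3.6509757 m/s = 3.6509757 / 0.51444444 = 7.096929 knot ≈ 7.097 knot (4 s.f.).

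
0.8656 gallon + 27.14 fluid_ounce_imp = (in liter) 1 gallon = 0.0037854118 m^3, so 0.8656 gallon = 0.8656 * 0.0037854118 = 0.0032766524 m^3. 1 fluid_ounce_imp = 2.8413063e-05 m^3, so 27.14 fluid_ounce_imp = 27.14 * 2.8413063e-05 = 0.00077113052 m^3. Sum: 0.0032766524 + 0.00077113052 = 0.004047783 m^3. 1 liter = 0.001 m^3, so 0.004047783 m^3 = 0.004047783 / 0.001 = 4.047783 liter ≈ 4.048 liter (4 s.f.). Final answer: 4.048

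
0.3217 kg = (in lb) 1 lb = 0.45359237 kg, so 0.3217 kg = 0.3217 / 0.45359237 = 0.7092271 lb ≈ 0.7092 lb (4 s.f.). Final answer: 0.7092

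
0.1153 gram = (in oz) 0.004067. Check: 1 gram = 0.001 kg, so 0.1153 gram = 0.1153 * 0.001 = 0.0001153 kg. 1 oz = 0.028349523 kg, so 0.0001153 kg = 0.0001153 / 0.028349523 = 0.0040670878 oz ≈ 0.004067 oz (4 s.f.).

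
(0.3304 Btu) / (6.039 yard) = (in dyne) 6.313e+06. Check: 1 Btu = 1055.0559 J, so 0.3304 Btu = 0.3304 * 1055.0559 = 348.59045 J. 1 yard = 0.9144 m, so 6.039 yard = 6.039 * 0.9144 = 5.5220616 m. Combine: 348.59045 J / 5.5220616 m = 63.126868 N. 1 dyne = 1e-05 N, so 63.126868 N = 63.126868 / 1e-05 = 6312686.8 dyne ≈ 6.313e+06 dyne (4 s.f.).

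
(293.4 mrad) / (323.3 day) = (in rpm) 1 mrad = 0.001 rad, so 293.4 mrad = 293.4 * 0.001 = 0.2934 rad. 1 day = 86400 s, so 323.3 day = 323.3 * 86400 = 27933120 s. Combine: 0.2934 rad / 27933120 s = 1.050366e-08 rad/s. 1 rpm = 0.10471976 rad/s, so 1.050366e-08 rad/s = 1.050366e-08 / 0.10471976 = 1.0030257e-07 rpm ≈ 1.003e-07 rpm (4 s.f.). Final answer: 1.003e-07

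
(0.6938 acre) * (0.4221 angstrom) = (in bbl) 1 acre = 4046.8564 m^2, so 0.6938 acre = 0.6938 * 4046.8564 = 2807.709 m^2. 1 angstrom = 1e-10 m, so 0.4221 angstrom = 0.4221 * 1e-10 = 4.221e-11 m. Combine: 2807.709 m^2 * 4.221e-11 m = 1.185134e-07 m^3. 1 bbl = 0.15898729 m^3, so 1.185134e-07 m^3 = 1.185134e-07 / 0.15898729 = 7.4542684e-07 bbl ≈ 7.454e-07 bbl (4 s.f.). Final answer: 7.454e-07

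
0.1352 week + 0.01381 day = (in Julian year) 1 week = 604800 s, so 0.1352 week = 0.1352 * 604800 = 81768.96 s. 1 day = 86400 s, so 0.01381 day = 0.01381 * 86400 = 1193.184 s. Sum: 81768.96 + 1193.184 = 82962.144 s. 1 Julian year = 31557600 s, so 82962.144 s = 82962.144 / 31557600 = 0.0026289117 Julian year ≈ 0.002629 Julian year (4 s.f.). Final answer: 0.002629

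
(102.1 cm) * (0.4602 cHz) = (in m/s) 1 cm = 0.01 m, so 102.1 cm = 102.1 * 0.01 = 1.021 m. 1 cHz = 0.01 Hz, so 0.4602 cHz = 0.4602 * 0.01 = 0.004602 Hz. Combine: 1.021 m * 0.004602 Hz = 0.004698642 m/s. Result: 0.004698642 m/s ≈ 0.004699 m/s (4 s.f.). Final answer: 0.004699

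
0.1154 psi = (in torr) 1 psi = 6894.7573 Pa, so 0.1154 psi = 0.1154 * 6894.7573 = 795.65499 Pa. 1 torr = 133.32237 Pa, so 795.65499 Pa = 795.65499 / 133.32237 = 5.9679032 torr ≈ 5.968 torr (4 s.f.). Final answer: 5.968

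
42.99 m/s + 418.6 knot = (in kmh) 42.99 m/s is already in m/s. 1 knot = 0.51444444 m/s, so 418.6 knot = 418.6 * 0.51444444 = 215.34644 m/s. Sum: 42.99 + 215.34644 = 258.33644 m/s. 1 kmh = 0.27777778 m/s, so 258.33644 m/s = 258.33644 / 0.27777778 = 930.0112 kmh ≈ 930 kmh (4 s.f.). Final answer: 930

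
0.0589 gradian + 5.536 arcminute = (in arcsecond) 1 gradian = 0.015707963 rad, so 0.0589 gradian = 0.0589 * 0.015707963 = 0.00092519904 rad. 1 arcminute = 0.00029088821 rad, so 5.536 arcminute = 5.536 * 0.00029088821 = 0.0016103571 rad. Sum: 0.00092519904 + 0.0016103571 = 0.0025355562 rad. 1 arcsecond = 4.8481368e-06 rad, so 0.0025355562 rad = 0.0025355562 / 4.8481368e-06 = 522.996 arcsecond ≈ 523 arcsecond (4 s.f.). Final answer: 523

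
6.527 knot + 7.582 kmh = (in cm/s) 546.4. Check: 1 knot = 0.51444444 m/s, so 6.527 knot = 6.527 * 0.51444444 = 3.3577789 m/s. 1 kmh = 0.27777778 m/s, so 7.582 kmh = 7.582 * 0.27777778 = 2.1061111 m/s. Sum: 3.3577789 + 2.1061111 = 5.46389 m/s. 1 cm/s = 0.01 m/s, so 5.46389 m/s = 5.46389 / 0.01 = 546.389 cm/s ≈ 546.4 cm/s (4 s.f.).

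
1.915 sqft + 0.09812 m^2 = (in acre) 6.821e-05. Check: 1 sqft = 0.09290304 m^2, so 1.915 sqft = 1.915 * 0.09290304 = 0.17790932 m^2. 0.09812 m^2 is already in m^2. Sum: 0.17790932 + 0.09812 = 0.27602932 m^2. 1 acre = 4046.8564 m^2, so 0.27602932 m^2 = 0.27602932 / 4046.8564 = 6.8208331e-05 acre ≈ 6.821e-05 acre (4 s.f.).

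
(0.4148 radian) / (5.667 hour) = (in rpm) 0.4148 radian = 0.4148 rad. 1 hour = 3600 s, so 5.667 hour = 5.667 * 3600 = 20401.2 s. Combine: 0.4148 rad / 20401.2 s = 2.0332137e-05 rad/s. 1 rpm = 0.10471976 rad/s, so 2.0332137e-05 rad/s = 2.0332137e-05 / 0.10471976 = 0.00019415761 rpm ≈ 0.0001942 rpm (4 s.f.). Final answer: 0.0001942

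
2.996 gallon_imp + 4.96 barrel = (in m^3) 0.8022. Check: 1 gallon_imp = 0.00454609 m^3, so 2.996 gallon_imp = 2.996 * 0.00454609 = 0.013620086 m^3. 1 barrel = 0.15898729 m^3, so 4.96 barrel = 4.96 * 0.15898729 = 0.78857698 m^3. Sum: 0.013620086 + 0.78857698 = 0.80219707 m^3. Result: 0.80219707 m^3 ≈ 0.8022 m^3 (4 s.f.).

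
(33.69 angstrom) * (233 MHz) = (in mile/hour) 1.756. Check: 1 angstrom = 1e-10 m, so 33.69 angstrom = 33.69 * 1e-10 = 3.369e-09 m. 1 MHz = 1000000 Hz, so 233 MHz = 233 * 1000000 = 2.33e+08 Hz. Combine: 3.369e-09 m * 2.33e+08 Hz = 0.784977 m/s. 1 mile/hour = 0.44704 m/s, so 0.784977 m/s = 0.784977 / 0.44704 = 1.7559435 mile/hour ≈ 1.756 mile/hour (4 s.f.).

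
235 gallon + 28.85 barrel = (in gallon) 1 gallon = 0.0037854118 m^3, so 235 gallon = 235 * 0.0037854118 = 0.88957177 m^3. 1 barrel = 0.15898729 m^3, so 28.85 barrel = 28.85 * 0.15898729 = 4.5867835 m^3. Sum: 0.88957177 + 4.5867835 = 5.4763552 m^3. 1 gallon = 0.0037854118 m^3, so 5.4763552 m^3 = 5.4763552 / 0.0037854118 = 1446.7 gallon ≈ 1447 gallon (4 s.f.). Final answer: 1447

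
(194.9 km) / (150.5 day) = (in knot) 1 km = 1000 m, so 194.9 km = 194.9 * 1000 = 194900 m. 1 day = 86400 s, so 150.5 day = 150.5 * 86400 = 13003200 s. Combine: 194900 m / 13003200 s = 0.014988618 m/s. 1 knot = 0.51444444 m/s, so 0.014988618 m/s = 0.014988618 / 0.51444444 = 0.029135543 knot ≈ 0.02914 knot (4 s.f.). Final answer: 0.02914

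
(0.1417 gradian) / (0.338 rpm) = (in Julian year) 1.993e-09. Check: 1 gradian = 0.015707963 rad, so 0.1417 gradian = 0.1417 * 0.015707963 = 0.0022258184 rad. 1 rpm = 0.10471976 rad/s, so 0.338 rpm = 0.338 * 0.10471976 = 0.035395277 rad/s. Combine: 0.0022258184 rad / 0.035395277 rad/s = 0.062884615 s. 1 Julian year = 31557600 s, so 0.062884615 s = 0.062884615 / 31557600 = 1.9926932e-09 Julian year ≈ 1.993e-09 Julian year (4 s.f.).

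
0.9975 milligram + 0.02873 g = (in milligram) 29.73. Check: 1 milligram = 1e-06 kg, so 0.9975 milligram = 0.9975 * 1e-06 = 9.975e-07 kg. 1 g = 0.001 kg, so 0.02873 g = 0.02873 * 0.001 = 2.873e-05 kg. Sum: 9.975e-07 + 2.873e-05 = 2.97275e-05 kg. 1 milligram = 1e-06 kg, so 2.97275e-05 kg = 2.97275e-05 / 1e-06 = 29.7275 milligram ≈ 29.73 milligram (4 s.f.).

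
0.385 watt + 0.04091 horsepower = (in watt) 30.89. Check: 0.385 watt = 0.385 W. 1 horsepower = 745.69987 W, so 0.04091 horsepower = 0.04091 * 745.69987 = 30.506582 W. Sum: 0.385 + 30.506582 = 30.891582 W. 30.891582 W = 30.891582 watt ≈ 30.89 watt (4 s.f.).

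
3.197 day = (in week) 0.4567. Check: 1 day = 86400 s, so 3.197 day = 3.197 * 86400 = 276220.8 s. 1 week = 604800 s, so 276220.8 s = 276220.8 / 604800 = 0.45671429 week ≈ 0.4567 week (4 s.f.).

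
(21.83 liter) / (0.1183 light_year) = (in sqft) 2.099e-16. Check: 1 liter = 0.001 m^3, so 21.83 liter = 21.83 * 0.001 = 0.02183 m^3. 1 light_year = 9.4607305e+15 m, so 0.1183 light_year = 0.1183 * 9.4607305e+15 = 1.1192044e+15 m. Combine: 0.02183 m^3 / 1.1192044e+15 m = 1.9504927e-17 m^2. 1 sqft = 0.09290304 m^2, so 1.9504927e-17 m^2 = 1.9504927e-17 / 0.09290304 = 2.0994928e-16 sqft ≈ 2.099e-16 sqft (4 s.f.).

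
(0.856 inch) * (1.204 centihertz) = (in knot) 0.0005089. Check: 1 inch = 0.0254 m, so 0.856 inch = 0.856 * 0.0254 = 0.0217424 m. 1 centihertz = 0.01 Hz, so 1.204 centihertz = 1.204 * 0.01 = 0.01204 Hz. Combine: 0.0217424 m * 0.01204 Hz = 0.0002617785 m/s. 1 knot = 0.51444444 m/s, so 0.0002617785 m/s = 0.0002617785 / 0.51444444 = 0.00050885669 knot ≈ 0.0005089 knot (4 s.f.).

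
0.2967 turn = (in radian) 1 turn = 6.2831853 rad, so 0.2967 turn = 0.2967 * 6.2831853 = 1.8642211 rad. 1.8642211 rad = 1.8642211 radian ≈ 1.864 radian (4 s.f.). Final answer: 1.864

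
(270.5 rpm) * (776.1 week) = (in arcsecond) 1 rpm = 0.10471976 rad/s, so 270.5 rpm = 270.5 * 0.10471976 = 28.326694 rad/s. 1 week = 604800 s, so 776.1 week = 776.1 * 604800 = 4.6938528e+08 s. Combine: 28.326694 rad/s * 4.6938528e+08 s = 1.3296133e+10 rad. 1 arcsecond = 4.8481368e-06 rad, so 1.3296133e+10 rad = 1.3296133e+10 / 4.8481368e-06 = 2.7425243e+15 arcsecond ≈ 2.743e+15 arcsecond (4 s.f.). Final answer: 2.743e+15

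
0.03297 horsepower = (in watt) 1 horsepower = 745.69987 W, so 0.03297 horsepower = 0.03297 * 745.69987 = 24.585725 W. 24.585725 W = 24.585725 watt ≈ 24.59 watt (4 s.f.). Final answer: 24.59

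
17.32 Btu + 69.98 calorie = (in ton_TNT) 4.437e-06. Check: 1 Btu = 1055.0559 J, so 17.32 Btu = 17.32 * 1055.0559 = 18273.567 J. 1 calorie = 4.184 J, so 69.98 calorie = 69.98 * 4.184 = 292.79632 J. Sum: 18273.567 + 292.79632 = 18566.364 J. 1 ton_TNT = 4.184e+09 J, so 18566.364 J = 18566.364 / 4.184e+09 = 4.4374674e-06 ton_TNT ≈ 4.437e-06 ton_TNT (4 s.f.).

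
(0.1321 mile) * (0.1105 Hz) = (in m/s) 23.49. Check: 1 mile = 1609.344 m, so 0.1321 mile = 0.1321 * 1609.344 = 212.59434 m. 0.1105 Hz is already in Hz. Combine: 212.59434 m * 0.1105 Hz = 23.491675 m/s. Result: 23.491675 m/s ≈ 23.49 m/s (4 s.f.).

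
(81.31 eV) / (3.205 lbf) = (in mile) 1 eV = 1.6021766e-19 J, so 81.31 eV = 81.31 * 1.6021766e-19 = 1.3027298e-17 J. 1 lbf = 4.4482216 N, so 3.205 lbf = 3.205 * 4.4482216 = 14.25655 N. Combine: 1.3027298e-17 J / 14.25655 N = 9.1377633e-19 m. 1 mile = 1609.344 m, so 9.1377633e-19 m = 9.1377633e-19 / 1609.344 = 5.6779429e-22 mile ≈ 5.678e-22 mile (4 s.f.). Final answer: 5.678e-22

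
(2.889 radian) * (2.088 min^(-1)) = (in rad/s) 0.1005. Check: 2.889 radian = 2.889 rad. 1 min^(-1) = 0.016666667 Hz, so 2.088 min^(-1) = 2.088 * 0.016666667 = 0.0348 Hz. Combine: 2.889 rad * 0.0348 Hz = 0.1005372 rad/s. Result: 0.1005372 rad/s ≈ 0.1005 rad/s (4 s.f.).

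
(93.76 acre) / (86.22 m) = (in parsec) 1 acre = 4046.8564 m^2, so 93.76 acre = 93.76 * 4046.8564 = 379433.26 m^2. 86.22 m is already in m. Combine: 379433.26 m^2 / 86.22 m = 4400.7569 m. 1 parsec = 3.0856776e+16 m, so 4400.7569 m = 4400.7569 / 3.0856776e+16 = 1.4261882e-13 parsec ≈ 1.426e-13 parsec (4 s.f.). Final answer: 1.426e-13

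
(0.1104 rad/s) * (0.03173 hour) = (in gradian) 0.1104 rad/s is already in rad/s. 1 hour = 3600 s, so 0.03173 hour = 0.03173 * 3600 = 114.228 s. Combine: 0.1104 rad/s * 114.228 s = 12.610771 rad. 1 gradian = 0.015707963 rad, so 12.610771 rad = 12.610771 / 0.015707963 = 802.82663 gradian ≈ 802.8 gradian (4 s.f.). Final answer: 802.8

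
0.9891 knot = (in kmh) 1 knot = 0.51444444 m/s, so 0.9891 knot = 0.9891 * 0.51444444 = 0.508837 m/s. 1 kmh = 0.27777778 m/s, so 0.508837 m/s = 0.508837 / 0.27777778 = 1.8318132 kmh ≈ 1.832 kmh (4 s.f.). Final answer: 1.832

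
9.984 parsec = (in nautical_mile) 1.663e+14. Check: 1 parsec = 3.0856776e+16 m, so 9.984 parsec = 9.984 * 3.0856776e+16 = 3.0807405e+17 m. 1 nautical_mile = 1852 m, so 3.0807405e+17 m = 3.0807405e+17 / 1852 = 1.6634668e+14 nautical_mile ≈ 1.663e+14 nautical_mile (4 s.f.).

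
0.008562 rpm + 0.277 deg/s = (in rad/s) 1 rpm = 0.10471976 rad/s, so 0.008562 rpm = 0.008562 * 0.10471976 = 0.00089661054 rad/s. 1 deg/s = 0.017453293 rad/s, so 0.277 deg/s = 0.277 * 0.017453293 = 0.004834562 rad/s. Sum: 0.00089661054 + 0.004834562 = 0.0057311726 rad/s. Result: 0.0057311726 rad/s ≈ 0.005731 rad/s (4 s.f.). Final answer: 0.005731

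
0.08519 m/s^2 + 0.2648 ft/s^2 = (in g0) 0.01692. Check: 0.08519 m/s^2 is already in m/s^2. 1 ft/s^2 = 0.3048 m/s^2, so 0.2648 ft/s^2 = 0.2648 * 0.3048 = 0.08071104 m/s^2. Sum: 0.08519 + 0.08071104 = 0.16590104 m/s^2. 1 g0 = 9.80665 m/s^2, so 0.16590104 m/s^2 = 0.16590104 / 9.80665 = 0.016917198 g0 ≈ 0.01692 g0 (4 s.f.).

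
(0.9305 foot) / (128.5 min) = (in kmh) 0.0001324. Check: 1 foot = 0.3048 m, so 0.9305 foot = 0.9305 * 0.3048 = 0.2836164 m. 1 min = 60 s, so 128.5 min = 128.5 * 60 = 7710 s. Combine: 0.2836164 m / 7710 s = 3.6785525e-05 m/s. 1 kmh = 0.27777778 m/s, so 3.6785525e-05 m/s = 3.6785525e-05 / 0.27777778 = 0.00013242789 kmh ≈ 0.0001324 kmh (4 s.f.).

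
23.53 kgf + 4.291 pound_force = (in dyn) 2.498e+07. Check: 1 kgf = 9.80665 N, so 23.53 kgf = 23.53 * 9.80665 = 230.75047 N. 1 pound_force = 4.4482216 N, so 4.291 pound_force = 4.291 * 4.4482216 = 19.087319 N. Sum: 230.75047 + 19.087319 = 249.83779 N. 1 dyn = 1e-05 N, so 249.83779 N = 249.83779 / 1e-05 = 24983779 dyn ≈ 2.498e+07 dyn (4 s.f.).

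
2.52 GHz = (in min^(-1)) 1.512e+11. Check: 1 GHz = 1e+09 Hz, so 2.52 GHz = 2.52 * 1e+09 = 2.52e+09 Hz. 1 min^(-1) = 0.016666667 Hz, so 2.52e+09 Hz = 2.52e+09 / 0.016666667 = 1.512e+11 min^(-1).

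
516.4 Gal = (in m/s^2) 5.164. Check: 1 Gal = 0.01 m/s^2, so 516.4 Gal = 516.4 * 0.01 = 5.164 m/s^2. Result: 5.164 m/s^2.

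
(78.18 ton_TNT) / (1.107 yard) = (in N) 1 ton_TNT = 4.184e+09 J, so 78.18 ton_TNT = 78.18 * 4.184e+09 = 3.2710512e+11 J. 1 yard = 0.9144 m, so 1.107 yard = 1.107 * 0.9144 = 1.0122408 m. Combine: 3.2710512e+11 J / 1.0122408 m = 3.2314951e+11 N. Result: 3.2314951e+11 N ≈ 3.231e+11 N (4 s.f.). Final answer: 3.231e+11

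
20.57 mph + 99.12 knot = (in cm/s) 1 mph = 0.44704 m/s, so 20.57 mph = 20.57 * 0.44704 = 9.1956128 m/s. 1 knot = 0.51444444 m/s, so 99.12 knot = 99.12 * 0.51444444 = 50.991733 m/s. Sum: 9.1956128 + 50.991733 = 60.187346 m/s. 1 cm/s = 0.01 m/s, so 60.187346 m/s = 60.187346 / 0.01 = 6018.7346 cm/s ≈ 6019 cm/s (4 s.f.). Final answer: 6019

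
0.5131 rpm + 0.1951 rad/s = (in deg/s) 14.26. Check: 1 rpm = 0.10471976 rad/s, so 0.5131 rpm = 0.5131 * 0.10471976 = 0.053731706 rad/s. 0.1951 rad/s is already in rad/s. Sum: 0.053731706 + 0.1951 = 0.24883171 rad/s. 1 deg/s = 0.017453293 rad/s, so 0.24883171 rad/s = 0.24883171 / 0.017453293 = 14.257007 deg/s ≈ 14.26 deg/s (4 s.f.).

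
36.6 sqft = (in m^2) 3.4. Check: 1 sqft = 0.09290304 m^2, so 36.6 sqft = 36.6 * 0.09290304 = 3.4002513 m^2. Result: 3.4002513 m^2 ≈ 3.4 m^2 (4 s.f.).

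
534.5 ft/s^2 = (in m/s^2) 162.9. Check: 1 ft/s^2 = 0.3048 m/s^2, so 534.5 ft/s^2 = 534.5 * 0.3048 = 162.9156 m/s^2. Result: 162.9156 m/s^2 ≈ 162.9 m/s^2 (4 s.f.).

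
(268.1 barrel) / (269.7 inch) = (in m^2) 1 barrel = 0.15898729 m^3, so 268.1 barrel = 268.1 * 0.15898729 = 42.624494 m^3. 1 inch = 0.0254 m, so 269.7 inch = 269.7 * 0.0254 = 6.85038 m. Combine: 42.624494 m^3 / 6.85038 m = 6.2222087 m^2. Result: 6.2222087 m^2 ≈ 6.222 m^2 (4 s.f.). Final answer: 6.222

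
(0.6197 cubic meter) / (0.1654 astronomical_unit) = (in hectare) 0.6197 cubic meter = 0.6197 m^3. 1 astronomical_unit = 1.4959787e+11 m, so 0.1654 astronomical_unit = 0.1654 * 1.4959787e+11 = 2.4743488e+10 m. Combine: 0.6197 m^3 / 2.4743488e+10 m = 2.5044974e-11 m^2. 1 hectare = 10000 m^2, so 2.5044974e-11 m^2 = 2.5044974e-11 / 10000 = 2.5044974e-15 hectare ≈ 2.504e-15 hectare (4 s.f.). Final answer: 2.504e-15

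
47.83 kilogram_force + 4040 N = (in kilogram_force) 459.8. Check: 1 kilogram_force = 9.80665 N, so 47.83 kilogram_force = 47.83 * 9.80665 = 469.05207 N. 4040 N is already in N. Sum: 469.05207 + 4040 = 4509.0521 N. 1 kilogram_force = 9.80665 N, so 4509.0521 N = 4509.0521 / 9.80665 = 459.79535 kilogram_force ≈ 459.8 kilogram_force (4 s.f.).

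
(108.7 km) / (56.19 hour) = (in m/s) 1 km = 1000 m, so 108.7 km = 108.7 * 1000 = 108700 m. 1 hour = 3600 s, so 56.19 hour = 56.19 * 3600 = 202284 s. Combine: 108700 m / 202284 s = 0.53736331 m/s. Result: 0.53736331 m/s ≈ 0.5374 m/s (4 s.f.). Final answer: 0.5374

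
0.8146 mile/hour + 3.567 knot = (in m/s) 1 mile/hour = 0.44704 m/s, so 0.8146 mile/hour = 0.8146 * 0.44704 = 0.36415878 m/s. 1 knot = 0.51444444 m/s, so 3.567 knot = 3.567 * 0.51444444 = 1.8350233 m/s. Sum: 0.36415878 + 1.8350233 = 2.1991821 m/s. Result: 2.1991821 m/s ≈ 2.199 m/s (4 s.f.). Final answer: 2.199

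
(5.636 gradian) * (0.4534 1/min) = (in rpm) 1 gradian = 0.015707963 rad, so 5.636 gradian = 5.636 * 0.015707963 = 0.088530081 rad. 1 1/min = 0.016666667 Hz, so 0.4534 1/min = 0.4534 * 0.016666667 = 0.0075566667 Hz. Combine: 0.088530081 rad * 0.0075566667 Hz = 0.00066899231 rad/s. 1 rpm = 0.10471976 rad/s, so 0.00066899231 rad/s = 0.00066899231 / 0.10471976 = 0.006388406 rpm ≈ 0.006388 rpm (4 s.f.). Final answer: 0.006388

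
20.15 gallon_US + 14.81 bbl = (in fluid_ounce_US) 1 gallon_US = 0.0037854118 m^3, so 20.15 gallon_US = 20.15 * 0.0037854118 = 0.076276047 m^3. 1 bbl = 0.15898729 m^3, so 14.81 bbl = 14.81 * 0.15898729 = 2.3546018 m^3. Sum: 0.076276047 + 2.3546018 = 2.4308779 m^3. 1 fluid_ounce_US = 2.957353e-05 m^3, so 2.4308779 m^3 = 2.4308779 / 2.957353e-05 = 82197.76 fluid_ounce_US ≈ 8.22e+04 fluid_ounce_US (4 s.f.). Final answer: 8.22e+04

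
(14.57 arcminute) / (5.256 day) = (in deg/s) 1 arcminute = 0.00029088821 rad, so 14.57 arcminute = 14.57 * 0.00029088821 = 0.0042382412 rad. 1 day = 86400 s, so 5.256 day = 5.256 * 86400 = 454118.4 s. Combine: 0.0042382412 rad / 454118.4 s = 9.3328991e-09 rad/s. 1 deg/s = 0.017453293 rad/s, so 9.3328991e-09 rad/s = 9.3328991e-09 / 0.017453293 = 5.3473573e-07 deg/s ≈ 5.347e-07 deg/s (4 s.f.). Final answer: 5.347e-07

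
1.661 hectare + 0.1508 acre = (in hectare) 1.722. Check: 1 hectare = 10000 m^2, so 1.661 hectare = 1.661 * 10000 = 16610 m^2. 1 acre = 4046.8564 m^2, so 0.1508 acre = 0.1508 * 4046.8564 = 610.26595 m^2. Sum: 16610 + 610.26595 = 17220.266 m^2. 1 hectare = 10000 m^2, so 17220.266 m^2 = 17220.266 / 10000 = 1.7220266 hectare ≈ 1.722 hectare (4 s.f.).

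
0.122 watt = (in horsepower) 0.122 watt = 0.122 W. 1 horsepower = 745.69987 W, so 0.122 W = 0.122 / 745.69987 = 0.00016360469 horsepower ≈ 0.0001636 horsepower (4 s.f.). Final answer: 0.0001636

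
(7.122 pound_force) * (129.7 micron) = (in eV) 1 pound_force = 4.4482216 N, so 7.122 pound_force = 7.122 * 4.4482216 = 31.680234 N. 1 micron = 1e-06 m, so 129.7 micron = 129.7 * 1e-06 = 0.0001297 m. Combine: 31.680234 N * 0.0001297 m = 0.0041089264 J. 1 eV = 1.6021766e-19 J, so 0.0041089264 J = 0.0041089264 / 1.6021766e-19 = 2.5645901e+16 eV ≈ 2.565e+16 eV (4 s.f.). Final answer: 2.565e+16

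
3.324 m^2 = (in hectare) 1 hectare = 10000 m^2, so 3.324 m^2 = 3.324 / 10000 = 0.0003324 hectare. Final answer: 0.0003324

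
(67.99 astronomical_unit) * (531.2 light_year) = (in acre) 1.263e+28. Check: 1 astronomical_unit = 1.4959787e+11 m, so 67.99 astronomical_unit = 67.99 * 1.4959787e+11 = 1.0171159e+13 m. 1 light_year = 9.4607305e+15 m, so 531.2 light_year = 531.2 * 9.4607305e+15 = 5.02554e+18 m. Combine: 1.0171159e+13 m * 5.02554e+18 m = 5.1115568e+31 m^2. 1 acre = 4046.8564 m^2, so 5.1115568e+31 m^2 = 5.1115568e+31 / 4046.8564 = 1.2630932e+28 acre ≈ 1.263e+28 acre (4 s.f.).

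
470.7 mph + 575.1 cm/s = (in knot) 420.2. Check: 1 mph = 0.44704 m/s, so 470.7 mph = 470.7 * 0.44704 = 210.42173 m/s. 1 cm/s = 0.01 m/s, so 575.1 cm/s = 575.1 * 0.01 = 5.751 m/s. Sum: 210.42173 + 5.751 = 216.17273 m/s. 1 knot = 0.51444444 m/s, so 216.17273 m/s = 216.17273 / 0.51444444 = 420.20617 knot ≈ 420.2 knot (4 s.f.).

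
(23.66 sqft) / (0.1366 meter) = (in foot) 52.79. Check: 1 sqft = 0.09290304 m^2, so 23.66 sqft = 23.66 * 0.09290304 = 2.1980859 m^2. 0.1366 meter = 0.1366 m. Combine: 2.1980859 m^2 / 0.1366 m = 16.091405 m. 1 foot = 0.3048 m, so 16.091405 m = 16.091405 / 0.3048 = 52.793324 foot ≈ 52.79 foot (4 s.f.).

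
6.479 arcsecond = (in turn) 4.999e-06. Check: 1 arcsecond = 4.8481368e-06 rad, so 6.479 arcsecond = 6.479 * 4.8481368e-06 = 3.1411078e-05 rad. 1 turn = 6.2831853 rad, so 3.1411078e-05 rad = 3.1411078e-05 / 6.2831853 = 4.9992284e-06 turn ≈ 4.999e-06 turn (4 s.f.).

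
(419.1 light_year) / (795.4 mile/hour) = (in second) 1 light_year = 9.4607305e+15 m, so 419.1 light_year = 419.1 * 9.4607305e+15 = 3.9649921e+18 m. 1 mile/hour = 0.44704 m/s, so 795.4 mile/hour = 795.4 * 0.44704 = 355.57562 m/s. Combine: 3.9649921e+18 m / 355.57562 m/s = 1.1150911e+16 s. 1.1150911e+16 s = 1.1150911e+16 second ≈ 1.115e+16 second (4 s.f.). Final answer: 1.115e+16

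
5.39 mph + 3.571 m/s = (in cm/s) 598.1. Check: 1 mph = 0.44704 m/s, so 5.39 mph = 5.39 * 0.44704 = 2.4095456 m/s. 3.571 m/s is already in m/s. Sum: 2.4095456 + 3.571 = 5.9805456 m/s. 1 cm/s = 0.01 m/s, so 5.9805456 m/s = 5.9805456 / 0.01 = 598.05456 cm/s ≈ 598.1 cm/s (4 s.f.).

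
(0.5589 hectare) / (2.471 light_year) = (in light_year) 2.527e-29. Check: 1 hectare = 10000 m^2, so 0.5589 hectare = 0.5589 * 10000 = 5589 m^2. 1 light_year = 9.4607305e+15 m, so 2.471 light_year = 2.471 * 9.4607305e+15 = 2.3377465e+16 m. Combine: 5589 m^2 / 2.3377465e+16 m = 2.3907639e-13 m. 1 light_year = 9.4607305e+15 m, so 2.3907639e-13 m = 2.3907639e-13 / 9.4607305e+15 = 2.5270395e-29 light_year ≈ 2.527e-29 light_year (4 s.f.).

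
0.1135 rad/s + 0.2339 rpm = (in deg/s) 0.1135 rad/s is already in rad/s. 1 rpm = 0.10471976 rad/s, so 0.2339 rpm = 0.2339 * 0.10471976 = 0.024493951 rad/s. Sum: 0.1135 + 0.024493951 = 0.13799395 rad/s. 1 deg/s = 0.017453293 rad/s, so 0.13799395 rad/s = 0.13799395 / 0.017453293 = 7.906471 deg/s ≈ 7.906 deg/s (4 s.f.). Final answer: 7.906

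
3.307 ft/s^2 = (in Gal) 100.8. Check: 1 ft/s^2 = 0.3048 m/s^2, so 3.307 ft/s^2 = 3.307 * 0.3048 = 1.0079736 m/s^2. 1 Gal = 0.01 m/s^2, so 1.0079736 m/s^2 = 1.0079736 / 0.01 = 100.79736 Gal ≈ 100.8 Gal (4 s.f.).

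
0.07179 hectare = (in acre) 1 hectare = 10000 m^2, so 0.07179 hectare = 0.07179 * 10000 = 717.9 m^2. 1 acre = 4046.8564 m^2, so 717.9 m^2 = 717.9 / 4046.8564 = 0.17739695 acre ≈ 0.1774 acre (4 s.f.). Final answer: 0.1774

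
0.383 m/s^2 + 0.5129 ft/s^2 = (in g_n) 0.383 m/s^2 is already in m/s^2. 1 ft/s^2 = 0.3048 m/s^2, so 0.5129 ft/s^2 = 0.5129 * 0.3048 = 0.15633192 m/s^2. Sum: 0.383 + 0.15633192 = 0.53933192 m/s^2. 1 g_n = 9.80665 m/s^2, so 0.53933192 m/s^2 = 0.53933192 / 9.80665 = 0.05499655 g_n ≈ 0.055 g_n (4 s.f.). Final answer: 0.055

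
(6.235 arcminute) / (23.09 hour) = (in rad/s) 1 arcminute = 0.00029088821 rad, so 6.235 arcminute = 6.235 * 0.00029088821 = 0.001813688 rad. 1 hour = 3600 s, so 23.09 hour = 23.09 * 3600 = 83124 s. Combine: 0.001813688 rad / 83124 s = 2.1819065e-08 rad/s. Result: 2.1819065e-08 rad/s ≈ 2.182e-08 rad/s (4 s.f.). Final answer: 2.182e-08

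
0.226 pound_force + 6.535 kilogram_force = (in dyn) 1 pound_force = 4.4482216 N, so 0.226 pound_force = 0.226 * 4.4482216 = 1.0052981 N. 1 kilogram_force = 9.80665 N, so 6.535 kilogram_force = 6.535 * 9.80665 = 64.086458 N. Sum: 1.0052981 + 64.086458 = 65.091756 N. 1 dyn = 1e-05 N, so 65.091756 N = 65.091756 / 1e-05 = 6509175.6 dyn ≈ 6.509e+06 dyn (4 s.f.). Final answer: 6.509e+06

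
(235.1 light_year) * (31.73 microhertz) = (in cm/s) 1 light_year = 9.4607305e+15 m, so 235.1 light_year = 235.1 * 9.4607305e+15 = 2.2242177e+18 m. 1 microhertz = 1e-06 Hz, so 31.73 microhertz = 31.73 * 1e-06 = 3.173e-05 Hz. Combine: 2.2242177e+18 m * 3.173e-05 Hz = 7.0574429e+13 m/s. 1 cm/s = 0.01 m/s, so 7.0574429e+13 m/s = 7.0574429e+13 / 0.01 = 7.0574429e+15 cm/s ≈ 7.057e+15 cm/s (4 s.f.). Final answer: 7.057e+15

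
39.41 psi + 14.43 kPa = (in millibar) 1 psi = 6894.7573 Pa, so 39.41 psi = 39.41 * 6894.7573 = 271722.38 Pa. 1 kPa = 1000 Pa, so 14.43 kPa = 14.43 * 1000 = 14430 Pa. Sum: 271722.38 + 14430 = 286152.38 Pa. 1 millibar = 100 Pa, so 286152.38 Pa = 286152.38 / 100 = 2861.5238 millibar ≈ 2862 millibar (4 s.f.). Final answer: 2862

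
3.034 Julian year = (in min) 1 Julian year = 31557600 s, so 3.034 Julian year = 3.034 * 31557600 = 95745758 s. 1 min = 60 s, so 95745758 s = 95745758 / 60 = 1595762.6 min ≈ 1.596e+06 min (4 s.f.). Final answer: 1.596e+06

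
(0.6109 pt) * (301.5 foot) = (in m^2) 0.0198. Check: 1 pt = 0.00035277778 m, so 0.6109 pt = 0.6109 * 0.00035277778 = 0.00021551194 m. 1 foot = 0.3048 m, so 301.5 foot = 301.5 * 0.3048 = 91.8972 m. Combine: 0.00021551194 m * 91.8972 m = 0.019804944 m^2. Result: 0.019804944 m^2 ≈ 0.0198 m^2 (4 s.f.).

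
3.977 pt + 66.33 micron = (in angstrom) 1 pt = 0.00035277778 m, so 3.977 pt = 3.977 * 0.00035277778 = 0.0014029972 m. 1 micron = 1e-06 m, so 66.33 micron = 66.33 * 1e-06 = 6.633e-05 m. Sum: 0.0014029972 + 6.633e-05 = 0.0014693272 m. 1 angstrom = 1e-10 m, so 0.0014693272 m = 0.0014693272 / 1e-10 = 14693272 angstrom ≈ 1.469e+07 angstrom (4 s.f.). Final answer: 1.469e+07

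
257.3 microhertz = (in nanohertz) 1 microhertz = 1e-06 Hz, so 257.3 microhertz = 257.3 * 1e-06 = 0.0002573 Hz. 1 nanohertz = 1e-09 Hz, so 0.0002573 Hz = 0.0002573 / 1e-09 = 257300 nanohertz ≈ 2.573e+05 nanohertz (4 s.f.). Final answer: 2.573e+05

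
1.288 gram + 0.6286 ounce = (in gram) 19.11. Check: 1 gram = 0.001 kg, so 1.288 gram = 1.288 * 0.001 = 0.001288 kg. 1 ounce = 0.028349523 kg, so 0.6286 ounce = 0.6286 * 0.028349523 = 0.01782051 kg. Sum: 0.001288 + 0.01782051 = 0.01910851 kg. 1 gram = 0.001 kg, so 0.01910851 kg = 0.01910851 / 0.001 = 19.10851 gram ≈ 19.11 gram (4 s.f.).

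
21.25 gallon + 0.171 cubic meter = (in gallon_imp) 55.31. Check: 1 gallon = 0.0037854118 m^3, so 21.25 gallon = 21.25 * 0.0037854118 = 0.08044 m^3. 0.171 cubic meter = 0.171 m^3. Sum: 0.08044 + 0.171 = 0.25144 m^3. 1 gallon_imp = 0.00454609 m^3, so 0.25144 m^3 = 0.25144 / 0.00454609 = 55.309068 gallon_imp ≈ 55.31 gallon_imp (4 s.f.).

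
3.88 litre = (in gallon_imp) 1 litre = 0.001 m^3, so 3.88 litre = 3.88 * 0.001 = 0.00388 m^3. 1 gallon_imp = 0.00454609 m^3, so 0.00388 m^3 = 0.00388 / 0.00454609 = 0.85348068 gallon_imp ≈ 0.8535 gallon_imp (4 s.f.). Final answer: 0.8535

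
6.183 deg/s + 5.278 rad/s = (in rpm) 51.43. Check: 1 deg/s = 0.017453293 rad/s, so 6.183 deg/s = 6.183 * 0.017453293 = 0.10791371 rad/s. 5.278 rad/s is already in rad/s. Sum: 0.10791371 + 5.278 = 5.3859137 rad/s. 1 rpm = 0.10471976 rad/s, so 5.3859137 rad/s = 5.3859137 / 0.10471976 = 51.431687 rpm ≈ 51.43 rpm (4 s.f.).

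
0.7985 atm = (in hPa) 1 atm = 101325 Pa, so 0.7985 atm = 0.7985 * 101325 = 80908.012 Pa. 1 hPa = 100 Pa, so 80908.012 Pa = 80908.012 / 100 = 809.08012 hPa ≈ 809.1 hPa (4 s.f.). Final answer: 809.1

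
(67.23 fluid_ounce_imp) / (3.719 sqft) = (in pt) 1 fluid_ounce_imp = 2.8413063e-05 m^3, so 67.23 fluid_ounce_imp = 67.23 * 2.8413063e-05 = 0.0019102102 m^3. 1 sqft = 0.09290304 m^2, so 3.719 sqft = 3.719 * 0.09290304 = 0.34550641 m^2. Combine: 0.0019102102 m^3 / 0.34550641 m^2 = 0.0055287258 m. 1 pt = 0.00035277778 m, so 0.0055287258 m = 0.0055287258 / 0.00035277778 = 15.671979 pt ≈ 15.67 pt (4 s.f.). Final answer: 15.67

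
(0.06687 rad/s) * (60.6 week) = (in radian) 0.06687 rad/s is already in rad/s. 1 week = 604800 s, so 60.6 week = 60.6 * 604800 = 36650880 s. Combine: 0.06687 rad/s * 36650880 s = 2450844.3 rad. 2450844.3 rad = 2450844.3 radian ≈ 2.451e+06 radian (4 s.f.). Final answer: 2.451e+06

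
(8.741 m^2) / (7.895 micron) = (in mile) 688. Check: 8.741 m^2 is already in m^2. 1 micron = 1e-06 m, so 7.895 micron = 7.895 * 1e-06 = 7.895e-06 m. Combine: 8.741 m^2 / 7.895e-06 m = 1107156.4 m. 1 mile = 1609.344 m, so 1107156.4 m = 1107156.4 / 1609.344 = 687.95511 mile ≈ 688 mile (4 s.f.).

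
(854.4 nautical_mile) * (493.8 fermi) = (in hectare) 1 nautical_mile = 1852 m, so 854.4 nautical_mile = 854.4 * 1852 = 1582348.8 m. 1 fermi = 1e-15 m, so 493.8 fermi = 493.8 * 1e-15 = 4.938e-13 m. Combine: 1582348.8 m * 4.938e-13 m = 7.8136384e-07 m^2. 1 hectare = 10000 m^2, so 7.8136384e-07 m^2 = 7.8136384e-07 / 10000 = 7.8136384e-11 hectare ≈ 7.814e-11 hectare (4 s.f.). Final answer: 7.814e-11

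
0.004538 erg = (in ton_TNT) 1 erg = 1e-07 J, so 0.004538 erg = 0.004538 * 1e-07 = 4.538e-10 J. 1 ton_TNT = 4.184e+09 J, so 4.538e-10 J = 4.538e-10 / 4.184e+09 = 1.084608e-19 ton_TNT ≈ 1.085e-19 ton_TNT (4 s.f.). Final answer: 1.085e-19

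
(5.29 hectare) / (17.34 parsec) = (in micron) 9.887e-08. Check: 1 hectare = 10000 m^2, so 5.29 hectare = 5.29 * 10000 = 52900 m^2. 1 parsec = 3.0856776e+16 m, so 17.34 parsec = 17.34 * 3.0856776e+16 = 5.3505649e+17 m. Combine: 52900 m^2 / 5.3505649e+17 m = 9.8868065e-14 m. 1 micron = 1e-06 m, so 9.8868065e-14 m = 9.8868065e-14 / 1e-06 = 9.8868065e-08 micron ≈ 9.887e-08 micron (4 s.f.).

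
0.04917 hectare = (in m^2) 491.7. Check: 1 hectare = 10000 m^2, so 0.04917 hectare = 0.04917 * 10000 = 491.7 m^2. Result: 491.7 m^2.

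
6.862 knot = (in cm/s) 1 knot = 0.51444444 m/s, so 6.862 knot = 6.862 * 0.51444444 = 3.5301178 m/s. 1 cm/s = 0.01 m/s, so 3.5301178 m/s = 3.5301178 / 0.01 = 353.01178 cm/s ≈ 353 cm/s (4 s.f.). Final answer: 353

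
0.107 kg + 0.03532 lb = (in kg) 0.123. Check: 0.107 kg is already in kg. 1 lb = 0.45359237 kg, so 0.03532 lb = 0.03532 * 0.45359237 = 0.016020883 kg. Sum: 0.107 + 0.016020883 = 0.12302088 kg. Result: 0.12302088 kg ≈ 0.123 kg (4 s.f.).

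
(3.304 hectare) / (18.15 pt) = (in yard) 5.643e+06. Check: 1 hectare = 10000 m^2, so 3.304 hectare = 3.304 * 10000 = 33040 m^2. 1 pt = 0.00035277778 m, so 18.15 pt = 18.15 * 0.00035277778 = 0.0064029167 m. Combine: 33040 m^2 / 0.0064029167 m = 5160148.4 m. 1 yard = 0.9144 m, so 5160148.4 m = 5160148.4 / 0.9144 = 5643206.9 yard ≈ 5.643e+06 yard (4 s.f.).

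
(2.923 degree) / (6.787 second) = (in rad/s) 0.007517. Check: 1 degree = 0.017453293 rad, so 2.923 degree = 2.923 * 0.017453293 = 0.051015974 rad. 6.787 second = 6.787 s. Combine: 0.051015974 rad / 6.787 s = 0.0075167193 rad/s. Result: 0.0075167193 rad/s ≈ 0.007517 rad/s (4 s.f.).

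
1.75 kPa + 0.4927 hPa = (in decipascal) 1 kPa = 1000 Pa, so 1.75 kPa = 1.75 * 1000 = 1750 Pa. 1 hPa = 100 Pa, so 0.4927 hPa = 0.4927 * 100 = 49.27 Pa. Sum: 1750 + 49.27 = 1799.27 Pa. 1 decipascal = 0.1 Pa, so 1799.27 Pa = 1799.27 / 0.1 = 17992.7 decipascal ≈ 1.799e+04 decipascal (4 s.f.). Final answer: 1.799e+04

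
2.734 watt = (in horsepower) 2.734 watt = 2.734 W. 1 horsepower = 745.69987 W, so 2.734 W = 2.734 / 745.69987 = 0.0036663544 horsepower ≈ 0.003666 horsepower (4 s.f.). Final answer: 0.003666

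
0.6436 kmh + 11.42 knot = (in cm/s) 605.4. Check: 1 kmh = 0.27777778 m/s, so 0.6436 kmh = 0.6436 * 0.27777778 = 0.17877778 m/s. 1 knot = 0.51444444 m/s, so 11.42 knot = 11.42 * 0.51444444 = 5.8749556 m/s. Sum: 0.17877778 + 5.8749556 = 6.0537333 m/s. 1 cm/s = 0.01 m/s, so 6.0537333 m/s = 6.0537333 / 0.01 = 605.37333 cm/s ≈ 605.4 cm/s (4 s.f.).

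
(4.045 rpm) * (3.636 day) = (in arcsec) 2.745e+10. Check: 1 rpm = 0.10471976 rad/s, so 4.045 rpm = 4.045 * 0.10471976 = 0.42359141 rad/s. 1 day = 86400 s, so 3.636 day = 3.636 * 86400 = 314150.4 s. Combine: 0.42359141 rad/s * 314150.4 s = 133071.41 rad. 1 arcsec = 4.8481368e-06 rad, so 133071.41 rad = 133071.41 / 4.8481368e-06 = 2.7447949e+10 arcsec ≈ 2.745e+10 arcsec (4 s.f.).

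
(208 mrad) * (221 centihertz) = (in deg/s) 1 mrad = 0.001 rad, so 208 mrad = 208 * 0.001 = 0.208 rad. 1 centihertz = 0.01 Hz, so 221 centihertz = 221 * 0.01 = 2.21 Hz. Combine: 0.208 rad * 2.21 Hz = 0.45968 rad/s. 1 deg/s = 0.017453293 rad/s, so 0.45968 rad/s = 0.45968 / 0.017453293 = 26.337724 deg/s ≈ 26.34 deg/s (4 s.f.). Final answer: 26.34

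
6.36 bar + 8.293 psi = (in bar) 1 bar = 100000 Pa, so 6.36 bar = 6.36 * 100000 = 636000 Pa. 1 psi = 6894.7573 Pa, so 8.293 psi = 8.293 * 6894.7573 = 57178.222 Pa. Sum: 636000 + 57178.222 = 693178.22 Pa. 1 bar = 100000 Pa, so 693178.22 Pa = 693178.22 / 100000 = 6.9317822 bar ≈ 6.932 bar (4 s.f.). Final answer: 6.932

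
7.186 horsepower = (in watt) 5359. Check: 1 horsepower = 745.69987 W, so 7.186 horsepower = 7.186 * 745.69987 = 5358.5993 W. 5358.5993 W = 5358.5993 watt ≈ 5359 watt (4 s.f.).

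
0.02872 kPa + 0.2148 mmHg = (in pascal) 1 kPa = 1000 Pa, so 0.02872 kPa = 0.02872 * 1000 = 28.72 Pa. 1 mmHg = 133.32237 Pa, so 0.2148 mmHg = 0.2148 * 133.32237 = 28.637645 Pa. Sum: 28.72 + 28.637645 = 57.357645 Pa. 57.357645 Pa = 57.357645 pascal ≈ 57.36 pascal (4 s.f.). Final answer: 57.36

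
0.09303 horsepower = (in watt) 1 horsepower = 745.69987 W, so 0.09303 horsepower = 0.09303 * 745.69987 = 69.372459 W. 69.372459 W = 69.372459 watt ≈ 69.37 watt (4 s.f.). Final answer: 69.37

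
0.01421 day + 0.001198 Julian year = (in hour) 1 day = 86400 s, so 0.01421 day = 0.01421 * 86400 = 1227.744 s. 1 Julian year = 31557600 s, so 0.001198 Julian year = 0.001198 * 31557600 = 37806.005 s. Sum: 1227.744 + 37806.005 = 39033.749 s. 1 hour = 3600 s, so 39033.749 s = 39033.749 / 3600 = 10.842708 hour ≈ 10.84 hour (4 s.f.). Final answer: 10.84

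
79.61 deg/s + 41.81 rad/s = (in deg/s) 1 deg/s = 0.017453293 rad/s, so 79.61 deg/s = 79.61 * 0.017453293 = 1.3894566 rad/s. 41.81 rad/s is already in rad/s. Sum: 1.3894566 + 41.81 = 43.199457 rad/s. 1 deg/s = 0.017453293 rad/s, so 43.199457 rad/s = 43.199457 / 0.017453293 = 2475.1465 deg/s ≈ 2475 deg/s (4 s.f.). Final answer: 2475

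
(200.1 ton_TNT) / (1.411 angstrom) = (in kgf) 6.05e+20. Check: 1 ton_TNT = 4.184e+09 J, so 200.1 ton_TNT = 200.1 * 4.184e+09 = 8.372184e+11 J. 1 angstrom = 1e-10 m, so 1.411 angstrom = 1.411 * 1e-10 = 1.411e-10 m. Combine: 8.372184e+11 J / 1.411e-10 m = 5.933511e+21 N. 1 kgf = 9.80665 N, so 5.933511e+21 N = 5.933511e+21 / 9.80665 = 6.0504974e+20 kgf ≈ 6.05e+20 kgf (4 s.f.).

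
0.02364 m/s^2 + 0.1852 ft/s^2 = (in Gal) 8.009. Check: 0.02364 m/s^2 is already in m/s^2. 1 ft/s^2 = 0.3048 m/s^2, so 0.1852 ft/s^2 = 0.1852 * 0.3048 = 0.05644896 m/s^2. Sum: 0.02364 + 0.05644896 = 0.08008896 m/s^2. 1 Gal = 0.01 m/s^2, so 0.08008896 m/s^2 = 0.08008896 / 0.01 = 8.008896 Gal ≈ 8.009 Gal (4 s.f.).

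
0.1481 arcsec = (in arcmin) 0.002468. Check: 1 arcsec = 4.8481368e-06 rad, so 0.1481 arcsec = 0.1481 * 4.8481368e-06 = 7.1800906e-07 rad. 1 arcmin = 0.00029088821 rad, so 7.1800906e-07 rad = 7.1800906e-07 / 0.00029088821 = 0.0024683333 arcmin ≈ 0.002468 arcmin (4 s.f.).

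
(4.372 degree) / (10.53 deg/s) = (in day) 4.805e-06. Check: 1 degree = 0.017453293 rad, so 4.372 degree = 4.372 * 0.017453293 = 0.076305795 rad. 1 deg/s = 0.017453293 rad/s, so 10.53 deg/s = 10.53 * 0.017453293 = 0.18378317 rad/s. Combine: 0.076305795 rad / 0.18378317 rad/s = 0.41519468 s. 1 day = 86400 s, so 0.41519468 s = 0.41519468 / 86400 = 4.805494e-06 day ≈ 4.805e-06 day (4 s.f.).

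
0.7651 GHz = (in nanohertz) 7.651e+17. Check: 1 GHz = 1e+09 Hz, so 0.7651 GHz = 0.7651 * 1e+09 = 7.651e+08 Hz. 1 nanohertz = 1e-09 Hz, so 7.651e+08 Hz = 7.651e+08 / 1e-09 = 7.651e+17 nanohertz.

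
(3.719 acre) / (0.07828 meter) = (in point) 5.45e+08. Check: 1 acre = 4046.8564 m^2, so 3.719 acre = 3.719 * 4046.8564 = 15050.259 m^2. 0.07828 meter = 0.07828 m. Combine: 15050.259 m^2 / 0.07828 m = 192261.87 m. 1 point = 0.00035277778 m, so 192261.87 m = 192261.87 / 0.00035277778 = 5.4499427e+08 point ≈ 5.45e+08 point (4 s.f.).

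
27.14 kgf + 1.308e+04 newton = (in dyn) 1.335e+09. Check: 1 kgf = 9.80665 N, so 27.14 kgf = 27.14 * 9.80665 = 266.15248 N. 1.308e+04 newton = 13080 N. Sum: 266.15248 + 13080 = 13346.152 N. 1 dyn = 1e-05 N, so 13346.152 N = 13346.152 / 1e-05 = 1.3346152e+09 dyn ≈ 1.335e+09 dyn (4 s.f.).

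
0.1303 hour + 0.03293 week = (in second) 1 hour = 3600 s, so 0.1303 hour = 0.1303 * 3600 = 469.08 s. 1 week = 604800 s, so 0.03293 week = 0.03293 * 604800 = 19916.064 s. Sum: 469.08 + 19916.064 = 20385.144 s. 20385.144 s = 20385.144 second ≈ 2.039e+04 second (4 s.f.). Final answer: 2.039e+04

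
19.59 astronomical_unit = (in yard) 3.205e+12. Check: 1 astronomical_unit = 1.4959787e+11 m, so 19.59 astronomical_unit = 19.59 * 1.4959787e+11 = 2.9306223e+12 m. 1 yard = 0.9144 m, so 2.9306223e+12 m = 2.9306223e+12 / 0.9144 = 3.2049675e+12 yard ≈ 3.205e+12 yard (4 s.f.).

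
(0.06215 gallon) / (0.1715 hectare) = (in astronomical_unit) 9.17e-19. Check: 1 gallon = 0.0037854118 m^3, so 0.06215 gallon = 0.06215 * 0.0037854118 = 0.00023526334 m^3. 1 hectare = 10000 m^2, so 0.1715 hectare = 0.1715 * 10000 = 1715 m^2. Combine: 0.00023526334 m^3 / 1715 m^2 = 1.3717979e-07 m. 1 astronomical_unit = 1.4959787e+11 m, so 1.3717979e-07 m = 1.3717979e-07 / 1.4959787e+11 = 9.1699027e-19 astronomical_unit ≈ 9.17e-19 astronomical_unit (4 s.f.).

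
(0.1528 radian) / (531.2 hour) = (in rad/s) 0.1528 radian = 0.1528 rad. 1 hour = 3600 s, so 531.2 hour = 531.2 * 3600 = 1912320 s. Combine: 0.1528 rad / 1912320 s = 7.9902945e-08 rad/s. Result: 7.9902945e-08 rad/s ≈ 7.99e-08 rad/s (4 s.f.). Final answer: 7.99e-08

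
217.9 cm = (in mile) 1 cm = 0.01 m, so 217.9 cm = 217.9 * 0.01 = 2.179 m. 1 mile = 1609.344 m, so 2.179 m = 2.179 / 1609.344 = 0.0013539678 mile ≈ 0.001354 mile (4 s.f.). Final answer: 0.001354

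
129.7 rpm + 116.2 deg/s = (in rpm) 1 rpm = 0.10471976 rad/s, so 129.7 rpm = 129.7 * 0.10471976 = 13.582152 rad/s. 1 deg/s = 0.017453293 rad/s, so 116.2 deg/s = 116.2 * 0.017453293 = 2.0280726 rad/s. Sum: 13.582152 + 2.0280726 = 15.610225 rad/s. 1 rpm = 0.10471976 rad/s, so 15.610225 rad/s = 15.610225 / 0.10471976 = 149.06667 rpm ≈ 149.1 rpm (4 s.f.). Final answer: 149.1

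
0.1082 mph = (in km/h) 1 mph = 0.44704 m/s, so 0.1082 mph = 0.1082 * 0.44704 = 0.048369728 m/s. 1 km/h = 0.27777778 m/s, so 0.048369728 m/s = 0.048369728 / 0.27777778 = 0.17413102 km/h ≈ 0.1741 km/h (4 s.f.). Final answer: 0.1741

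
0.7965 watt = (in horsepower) 0.001068. Check: 0.7965 watt = 0.7965 W. 1 horsepower = 745.69987 W, so 0.7965 W = 0.7965 / 745.69987 = 0.0010681241 horsepower ≈ 0.001068 horsepower (4 s.f.).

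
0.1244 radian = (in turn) 0.1244 radian = 0.1244 rad. 1 turn = 6.2831853 rad, so 0.1244 rad = 0.1244 / 6.2831853 = 0.019798875 turn ≈ 0.0198 turn (4 s.f.). Final answer: 0.0198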